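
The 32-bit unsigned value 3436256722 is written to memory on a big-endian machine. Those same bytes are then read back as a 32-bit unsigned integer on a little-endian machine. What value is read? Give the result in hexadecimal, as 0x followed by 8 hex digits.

0xD21DD1CC

3436256722 in 32-bit hexadecimal is 0xCCD11DD2.
Stored big-endian, the bytes at ascending addresses are CC D1 1D D2.
Read back as little-endian, the first byte is least significant, giving 0xD21DD1CC.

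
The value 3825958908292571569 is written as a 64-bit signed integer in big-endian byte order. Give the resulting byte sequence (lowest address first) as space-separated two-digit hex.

35 18 89 5B 36 05 21 B1

3825958908292571569 in hexadecimal, padded to 64 bits, is 0x3518895B360521B1.
Split into bytes (most-significant first): 35 18 89 5B 36 05 21 B1.
In big-endian order the high byte comes first in memory.
So the memory order matches the most-significant-first order: 35 18 89 5B 36 05 21 B1.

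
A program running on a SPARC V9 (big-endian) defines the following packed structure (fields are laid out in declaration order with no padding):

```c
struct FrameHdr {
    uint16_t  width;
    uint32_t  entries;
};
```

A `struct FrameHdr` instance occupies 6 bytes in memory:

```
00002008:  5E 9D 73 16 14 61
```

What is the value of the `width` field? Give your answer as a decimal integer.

24221

`width` is the first field, at byte offset 0, occupying 2 bytes.
Bytes at offsets 0..1: 5E 9D.
In big-endian order the high byte comes first in memory.
The bytes are already most-significant first: 0x5E9D.
0x5E9D = 24221.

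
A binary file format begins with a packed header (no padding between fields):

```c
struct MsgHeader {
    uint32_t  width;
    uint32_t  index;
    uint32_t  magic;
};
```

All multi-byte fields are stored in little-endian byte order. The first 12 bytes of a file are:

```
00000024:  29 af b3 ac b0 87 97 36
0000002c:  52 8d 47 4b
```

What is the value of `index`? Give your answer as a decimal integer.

915900336

`index` follows `width` (4 bytes), so it starts at byte offset 4 and occupies 4 bytes.
Bytes at offsets 4..7: B0 87 97 36.
Little-endian stores the least-significant byte at the lowest address.
Reassemble most-significant byte first: 36 97 87 B0 → 0x369787B0.
0x369787B0 = 915900336.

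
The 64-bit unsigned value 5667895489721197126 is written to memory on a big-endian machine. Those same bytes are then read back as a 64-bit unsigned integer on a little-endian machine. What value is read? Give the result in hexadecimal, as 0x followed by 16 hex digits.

5667895489721197126 in 64-bit hexadecimal is 0x4EA868EB08DEE246.
Stored big-endian, the bytes at ascending addresses are 4E A8 68 EB 08 DE E2 46.
Read back as little-endian, the first byte is least significant, giving 0x46E2DE08EB68A84E.

0x46E2DE08EB68A84E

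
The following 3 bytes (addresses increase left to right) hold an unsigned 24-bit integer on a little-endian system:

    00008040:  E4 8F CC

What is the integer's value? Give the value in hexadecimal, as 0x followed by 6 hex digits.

0xCC8FE4

In little-endian order the low byte comes first in memory.
Reassemble most-significant byte first: CC 8F E4 → 0xCC8FE4.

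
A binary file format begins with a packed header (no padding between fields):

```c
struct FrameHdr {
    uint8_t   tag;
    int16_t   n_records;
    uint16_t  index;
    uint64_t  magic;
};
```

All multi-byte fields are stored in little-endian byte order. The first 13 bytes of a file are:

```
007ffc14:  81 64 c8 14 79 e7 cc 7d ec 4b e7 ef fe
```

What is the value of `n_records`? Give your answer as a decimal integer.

-14236

`n_records` follows `tag` (1 byte), so it starts at byte offset 1 and occupies 2 bytes.
Bytes at offsets 1..2: 64 C8.
Little-endian: lowest address holds the least-significant byte.
Reassemble most-significant byte first: C8 64 → 0xC864.
Top bit is set, so as a signed 16-bit value this is 0xC864 − 2^16 = -14236.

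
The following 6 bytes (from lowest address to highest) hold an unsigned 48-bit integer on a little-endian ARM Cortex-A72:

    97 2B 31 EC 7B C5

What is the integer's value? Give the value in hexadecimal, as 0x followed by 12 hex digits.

In little-endian order the low byte comes first in memory.
Reassemble most-significant byte first: C5 7B EC 31 2B 97 → 0xC57BEC312B97.

0xC57BEC312B97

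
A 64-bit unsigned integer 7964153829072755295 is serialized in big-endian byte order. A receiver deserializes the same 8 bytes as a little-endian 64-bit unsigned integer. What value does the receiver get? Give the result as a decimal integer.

7964153829072755295 in 64-bit hexadecimal is 0x6E865BB62E72DA5F.
Stored big-endian, the bytes at ascending addresses are 6E 86 5B B6 2E 72 DA 5F.
Read back as little-endian, the first byte is least significant, giving 0x5FDA722EB65B866E.
0x5FDA722EB65B866E = 6906958523479590510.

6906958523479590510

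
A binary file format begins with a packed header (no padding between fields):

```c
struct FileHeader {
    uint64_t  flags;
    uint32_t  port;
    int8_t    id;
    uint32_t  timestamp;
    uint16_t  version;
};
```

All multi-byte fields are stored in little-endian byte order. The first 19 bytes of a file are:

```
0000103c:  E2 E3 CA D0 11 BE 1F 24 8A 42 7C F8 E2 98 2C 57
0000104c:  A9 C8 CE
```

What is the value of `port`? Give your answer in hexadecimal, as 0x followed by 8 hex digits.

`port` follows `flags` (8 bytes), so it starts at byte offset 8 and occupies 4 bytes.
Bytes at offsets 8..11: 8A 42 7C F8.
In little-endian order the low byte comes first in memory.
Reassemble most-significant byte first: F8 7C 42 8A → 0xF87C428A.

0xF87C428A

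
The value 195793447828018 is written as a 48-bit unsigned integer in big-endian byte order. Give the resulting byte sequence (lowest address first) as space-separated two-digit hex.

B2 12 B6 E8 3A 32

195793447828018 in hexadecimal, padded to 48 bits, is 0xB212B6E83A32.
Split into bytes (most-significant first): B2 12 B6 E8 3A 32.
Big-endian stores the most-significant byte at the lowest address.
So the memory order matches the most-significant-first order: B2 12 B6 E8 3A 32.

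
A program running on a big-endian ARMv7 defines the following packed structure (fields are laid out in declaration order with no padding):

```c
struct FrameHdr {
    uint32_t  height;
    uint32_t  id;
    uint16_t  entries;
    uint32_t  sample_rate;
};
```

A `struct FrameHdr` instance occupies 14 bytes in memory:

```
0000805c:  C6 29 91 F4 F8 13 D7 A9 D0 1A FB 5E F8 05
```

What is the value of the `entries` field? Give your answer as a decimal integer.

`entries` follows `height` (4 B), `id` (4 B), so it starts at offset 4 + 4 = 8 and occupies 2 bytes.
Bytes at offsets 8..9: D0 1A.
In big-endian order the high byte comes first in memory.
The bytes are already most-significant first: 0xD01A.
0xD01A = 53274.

53274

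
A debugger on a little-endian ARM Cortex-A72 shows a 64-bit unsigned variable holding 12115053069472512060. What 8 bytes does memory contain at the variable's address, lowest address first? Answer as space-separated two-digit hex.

3C 38 EA 10 94 50 21 A8

12115053069472512060 in hexadecimal, padded to 64 bits, is 0xA821509410EA383C.
Split into bytes (most-significant first): A8 21 50 94 10 EA 38 3C.
Little-endian: lowest address holds the least-significant byte.
So at ascending addresses the bytes are 3C 38 EA 10 94 50 21 A8.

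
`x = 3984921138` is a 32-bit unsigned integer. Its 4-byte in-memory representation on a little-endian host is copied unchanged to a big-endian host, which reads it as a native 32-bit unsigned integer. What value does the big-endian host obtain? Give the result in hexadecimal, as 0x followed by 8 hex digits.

3984921138 in 32-bit hexadecimal is 0xED851232.
Stored little-endian, the bytes at ascending addresses are 32 12 85 ED.
Read back as big-endian, the last byte is least significant, giving 0x321285ED.

0x321285ED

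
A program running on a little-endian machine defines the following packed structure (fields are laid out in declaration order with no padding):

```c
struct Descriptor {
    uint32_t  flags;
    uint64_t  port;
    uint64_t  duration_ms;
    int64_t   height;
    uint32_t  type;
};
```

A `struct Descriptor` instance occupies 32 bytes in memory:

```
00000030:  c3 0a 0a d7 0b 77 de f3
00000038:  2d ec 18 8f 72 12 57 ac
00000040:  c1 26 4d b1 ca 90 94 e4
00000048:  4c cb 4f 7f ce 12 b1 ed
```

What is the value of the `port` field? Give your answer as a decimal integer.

`port` follows `flags` (4 bytes), so it starts at byte offset 4 and occupies 8 bytes.
Bytes at offsets 4..11: 0B 77 DE F3 2D EC 18 8F.
Little-endian: lowest address holds the least-significant byte.
Reassemble most-significant byte first: 8F 18 EC 2D F3 DE 77 0B → 0x8F18EC2DF3DE770B.
0x8F18EC2DF3DE770B = 10311251028973877003.

10311251028973877003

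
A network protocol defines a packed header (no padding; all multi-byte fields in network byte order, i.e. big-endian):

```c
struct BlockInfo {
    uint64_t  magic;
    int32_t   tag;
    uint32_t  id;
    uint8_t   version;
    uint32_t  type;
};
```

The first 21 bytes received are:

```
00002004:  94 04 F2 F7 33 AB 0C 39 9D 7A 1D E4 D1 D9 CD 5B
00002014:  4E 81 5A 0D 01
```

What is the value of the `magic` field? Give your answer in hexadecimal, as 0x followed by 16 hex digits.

0x9404F2F733AB0C39

`magic` is the first field, at byte offset 0, occupying 8 bytes.
Bytes at offsets 0..7: 94 04 F2 F7 33 AB 0C 39.
Big-endian: lowest address holds the most-significant byte.
The bytes are already most-significant first: 0x9404F2F733AB0C39.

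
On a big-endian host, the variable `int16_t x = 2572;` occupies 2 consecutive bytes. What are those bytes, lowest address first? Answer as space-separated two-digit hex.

2572 in hexadecimal, padded to 16 bits, is 0x0A0C.
Split into bytes (most-significant first): 0A 0C.
In big-endian order the high byte comes first in memory.
So the memory order matches the most-significant-first order: 0A 0C.

0A 0C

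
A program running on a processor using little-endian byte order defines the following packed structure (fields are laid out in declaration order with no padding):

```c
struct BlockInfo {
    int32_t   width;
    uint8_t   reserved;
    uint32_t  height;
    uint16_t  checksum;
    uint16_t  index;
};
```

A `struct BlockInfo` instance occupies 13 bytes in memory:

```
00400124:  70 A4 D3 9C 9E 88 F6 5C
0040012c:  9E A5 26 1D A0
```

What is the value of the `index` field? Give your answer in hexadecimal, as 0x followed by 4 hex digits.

0xA01D

`index` follows `width` (4 B), `reserved` (1 B), `height` (4 B), `checksum` (2 B), so it starts at offset 4 + 1 + 4 + 2 = 11 and occupies 2 bytes.
Bytes at offsets 11..12: 1D A0.
Little-endian stores the least-significant byte at the lowest address.
Reassemble most-significant byte first: A0 1D → 0xA01D.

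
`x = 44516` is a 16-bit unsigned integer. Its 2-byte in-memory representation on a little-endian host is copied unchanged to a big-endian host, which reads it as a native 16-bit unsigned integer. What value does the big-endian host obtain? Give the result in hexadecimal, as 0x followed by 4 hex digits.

0xE4AD

44516 in 16-bit hexadecimal is 0xADE4.
Stored little-endian, the bytes at ascending addresses are E4 AD.
Read back as big-endian, the last byte is least significant, giving 0xE4AD.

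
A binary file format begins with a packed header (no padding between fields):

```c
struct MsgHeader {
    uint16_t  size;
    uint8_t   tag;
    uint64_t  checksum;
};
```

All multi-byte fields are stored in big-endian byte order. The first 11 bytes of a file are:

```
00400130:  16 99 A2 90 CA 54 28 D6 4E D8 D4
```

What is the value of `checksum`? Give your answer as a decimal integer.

10433244021128091860

`checksum` follows `size` (2 B), `tag` (1 B), so it starts at offset 2 + 1 = 3 and occupies 8 bytes.
Bytes at offsets 3..10: 90 CA 54 28 D6 4E D8 D4.
In big-endian order the high byte comes first in memory.
The bytes are already most-significant first: 0x90CA5428D64ED8D4.
0x90CA5428D64ED8D4 = 10433244021128091860.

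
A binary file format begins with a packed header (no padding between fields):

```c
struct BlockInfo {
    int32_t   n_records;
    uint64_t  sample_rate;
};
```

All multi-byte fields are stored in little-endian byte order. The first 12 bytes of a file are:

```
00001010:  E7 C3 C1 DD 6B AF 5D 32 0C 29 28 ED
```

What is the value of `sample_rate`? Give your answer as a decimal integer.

`sample_rate` follows `n_records` (4 bytes), so it starts at byte offset 4 and occupies 8 bytes.
Bytes at offsets 4..11: 6B AF 5D 32 0C 29 28 ED.
In little-endian order the low byte comes first in memory.
Reassemble most-significant byte first: ED 28 29 0C 32 5D AF 6B → 0xED28290C325DAF6B.
0xED28290C325DAF6B = 17088953918418693995.

17088953918418693995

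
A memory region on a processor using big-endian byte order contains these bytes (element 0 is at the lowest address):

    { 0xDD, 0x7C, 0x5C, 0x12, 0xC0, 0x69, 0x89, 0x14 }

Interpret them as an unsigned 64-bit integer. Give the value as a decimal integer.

15959732415101503764

Big-endian: lowest address holds the most-significant byte.
The bytes are already most-significant first: 0xDD7C5C12C0698914.
0xDD7C5C12C0698914 = 15959732415101503764.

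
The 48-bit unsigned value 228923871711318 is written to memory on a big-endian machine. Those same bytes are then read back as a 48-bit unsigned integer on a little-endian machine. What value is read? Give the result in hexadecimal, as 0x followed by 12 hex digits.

228923871711318 in 48-bit hexadecimal is 0xD0347E0DD056.
Stored big-endian, the bytes at ascending addresses are D0 34 7E 0D D0 56.
Read back as little-endian, the first byte is least significant, giving 0x56D00D7E34D0.

0x56D00D7E34D0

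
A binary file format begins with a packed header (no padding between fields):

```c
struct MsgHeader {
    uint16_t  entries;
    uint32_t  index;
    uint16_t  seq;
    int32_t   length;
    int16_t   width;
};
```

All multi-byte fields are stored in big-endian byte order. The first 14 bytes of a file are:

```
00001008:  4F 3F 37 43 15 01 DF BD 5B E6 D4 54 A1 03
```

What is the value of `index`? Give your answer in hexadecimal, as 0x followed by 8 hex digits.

0x37431501

`index` follows `entries` (2 bytes), so it starts at byte offset 2 and occupies 4 bytes.
Bytes at offsets 2..5: 37 43 15 01.
In big-endian order the high byte comes first in memory.
The bytes are already most-significant first: 0x37431501.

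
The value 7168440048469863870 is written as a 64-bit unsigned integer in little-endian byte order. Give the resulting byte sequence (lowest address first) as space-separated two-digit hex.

BE ED BA 7A 3E 6A 7B 63

7168440048469863870 in hexadecimal, padded to 64 bits, is 0x637B6A3E7ABAEDBE.
Split into bytes (most-significant first): 63 7B 6A 3E 7A BA ED BE.
In little-endian order the low byte comes first in memory.
So at ascending addresses the bytes are BE ED BA 7A 3E 6A 7B 63.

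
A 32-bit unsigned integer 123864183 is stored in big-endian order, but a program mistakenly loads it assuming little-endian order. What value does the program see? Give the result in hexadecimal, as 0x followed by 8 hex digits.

123864183 in 32-bit hexadecimal is 0x07620477.
Stored big-endian, the bytes at ascending addresses are 07 62 04 77.
Read back as little-endian, the first byte is least significant, giving 0x77046207.

0x77046207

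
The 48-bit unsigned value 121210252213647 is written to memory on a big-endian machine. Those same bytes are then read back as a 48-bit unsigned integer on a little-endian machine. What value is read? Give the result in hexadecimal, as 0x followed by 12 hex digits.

121210252213647 in 48-bit hexadecimal is 0x6E3D7606BD8F.
Stored big-endian, the bytes at ascending addresses are 6E 3D 76 06 BD 8F.
Read back as little-endian, the first byte is least significant, giving 0x8FBD06763D6E.

0x8FBD06763D6E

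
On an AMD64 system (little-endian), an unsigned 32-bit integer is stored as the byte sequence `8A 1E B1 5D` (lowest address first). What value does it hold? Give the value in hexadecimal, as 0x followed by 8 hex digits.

Little-endian: lowest address holds the least-significant byte.
Reassemble most-significant byte first: 5D B1 1E 8A → 0x5DB11E8A.

0x5DB11E8A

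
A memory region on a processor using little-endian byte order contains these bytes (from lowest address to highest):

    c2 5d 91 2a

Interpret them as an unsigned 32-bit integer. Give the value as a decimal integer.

714169794

Little-endian: lowest address holds the least-significant byte.
Reassemble most-significant byte first: 2A 91 5D C2 → 0x2A915DC2.
0x2A915DC2 = 714169794.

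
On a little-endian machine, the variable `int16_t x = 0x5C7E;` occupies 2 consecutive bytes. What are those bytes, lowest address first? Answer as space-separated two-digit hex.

7E 5C

Split into bytes (most-significant first): 5C 7E.
In little-endian order the low byte comes first in memory.
So at ascending addresses the bytes are 7E 5C.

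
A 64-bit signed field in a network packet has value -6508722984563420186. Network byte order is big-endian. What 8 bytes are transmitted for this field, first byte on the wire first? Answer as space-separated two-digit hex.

A5 AC 5E EE 23 AD 53 E6

Two's complement of -6508722984563420186 in 64 bits: 6508722984563420186 = 0x5A53A111DC52AC1A; invert → 0xA5AC5EEE23AD53E5; add 1 → 0xA5AC5EEE23AD53E6.
Split into bytes (most-significant first): A5 AC 5E EE 23 AD 53 E6.
Big-endian: lowest address holds the most-significant byte.
So the memory order matches the most-significant-first order: A5 AC 5E EE 23 AD 53 E6.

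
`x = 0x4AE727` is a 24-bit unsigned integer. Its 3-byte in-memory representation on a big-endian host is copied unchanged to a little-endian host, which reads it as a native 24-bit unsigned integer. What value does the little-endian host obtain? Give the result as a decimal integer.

2615114

Stored big-endian, the bytes at ascending addresses are 4A E7 27.
Read back as little-endian, the first byte is least significant, giving 0x27E74A.
0x27E74A = 2615114.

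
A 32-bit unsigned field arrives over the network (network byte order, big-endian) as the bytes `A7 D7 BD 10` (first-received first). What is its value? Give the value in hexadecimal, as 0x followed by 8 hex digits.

0xA7D7BD10

Big-endian stores the most-significant byte at the lowest address.
The bytes are already most-significant first: 0xA7D7BD10.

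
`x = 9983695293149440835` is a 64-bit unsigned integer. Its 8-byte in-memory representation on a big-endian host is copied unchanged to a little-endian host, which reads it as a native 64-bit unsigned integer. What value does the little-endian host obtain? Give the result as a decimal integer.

4858232972353310090

9983695293149440835 in 64-bit hexadecimal is 0x8A8D35F925E96B43.
Stored big-endian, the bytes at ascending addresses are 8A 8D 35 F9 25 E9 6B 43.
Read back as little-endian, the first byte is least significant, giving 0x436BE925F9358D8A.
0x436BE925F9358D8A = 4858232972353310090.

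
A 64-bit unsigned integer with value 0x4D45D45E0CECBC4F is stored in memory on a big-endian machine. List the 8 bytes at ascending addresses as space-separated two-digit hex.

4D 45 D4 5E 0C EC BC 4F

Split into bytes (most-significant first): 4D 45 D4 5E 0C EC BC 4F.
Big-endian stores the most-significant byte at the lowest address.
So the memory order matches the most-significant-first order: 4D 45 D4 5E 0C EC BC 4F.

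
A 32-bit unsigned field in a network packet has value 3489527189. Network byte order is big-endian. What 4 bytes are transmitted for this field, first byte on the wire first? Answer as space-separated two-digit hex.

3489527189 in hexadecimal, padded to 32 bits, is 0xCFFDF595.
Split into bytes (most-significant first): CF FD F5 95.
Big-endian: lowest address holds the most-significant byte.
So the memory order matches the most-significant-first order: CF FD F5 95.

CF FD F5 95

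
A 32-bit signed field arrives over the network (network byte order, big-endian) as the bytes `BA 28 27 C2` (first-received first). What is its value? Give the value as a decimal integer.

In big-endian order the high byte comes first in memory.
The bytes are already most-significant first: 0xBA2827C2.
Top bit is set, so as a signed 32-bit value this is 0xBA2827C2 − 2^32 = -1171773502.

-1171773502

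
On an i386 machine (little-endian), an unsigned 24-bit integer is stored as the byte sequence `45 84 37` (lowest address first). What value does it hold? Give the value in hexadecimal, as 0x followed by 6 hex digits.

Little-endian: lowest address holds the least-significant byte.
Reassemble most-significant byte first: 37 84 45 → 0x378445.

0x378445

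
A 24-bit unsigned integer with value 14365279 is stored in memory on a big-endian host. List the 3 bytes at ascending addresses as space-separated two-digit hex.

14365279 in hexadecimal, padded to 24 bits, is 0xDB325F.
Split into bytes (most-significant first): DB 32 5F.
Big-endian stores the most-significant byte at the lowest address.
So the memory order matches the most-significant-first order: DB 32 5F.

DB 32 5F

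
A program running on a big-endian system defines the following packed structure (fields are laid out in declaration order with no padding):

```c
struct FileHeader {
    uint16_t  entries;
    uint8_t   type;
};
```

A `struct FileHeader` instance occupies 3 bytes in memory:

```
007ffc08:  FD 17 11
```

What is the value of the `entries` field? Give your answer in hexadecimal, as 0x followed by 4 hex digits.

`entries` is the first field, at byte offset 0, occupying 2 bytes.
Bytes at offsets 0..1: FD 17.
In big-endian order the high byte comes first in memory.
The bytes are already most-significant first: 0xFD17.

0xFD17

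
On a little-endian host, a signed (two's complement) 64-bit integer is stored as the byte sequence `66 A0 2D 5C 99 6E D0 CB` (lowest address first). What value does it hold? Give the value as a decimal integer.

In little-endian order the low byte comes first in memory.
Reassemble most-significant byte first: CB D0 6E 99 5C 2D A0 66 → 0xCBD06E995C2DA066.
Top bit is set, so as a signed 64-bit value this is 0xCBD06E995C2DA066 − 2^64 = -3760384083898818458.

-3760384083898818458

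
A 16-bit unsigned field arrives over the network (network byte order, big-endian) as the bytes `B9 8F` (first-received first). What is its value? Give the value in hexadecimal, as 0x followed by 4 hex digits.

Big-endian stores the most-significant byte at the lowest address.
The bytes are already most-significant first: 0xB98F.

0xB98F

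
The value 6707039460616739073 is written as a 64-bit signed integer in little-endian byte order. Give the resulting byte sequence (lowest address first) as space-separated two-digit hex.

6707039460616739073 in hexadecimal, padded to 64 bits, is 0x5D1430DAA0969901.
Split into bytes (most-significant first): 5D 14 30 DA A0 96 99 01.
Little-endian: lowest address holds the least-significant byte.
So at ascending addresses the bytes are 01 99 96 A0 DA 30 14 5D.

01 99 96 A0 DA 30 14 5D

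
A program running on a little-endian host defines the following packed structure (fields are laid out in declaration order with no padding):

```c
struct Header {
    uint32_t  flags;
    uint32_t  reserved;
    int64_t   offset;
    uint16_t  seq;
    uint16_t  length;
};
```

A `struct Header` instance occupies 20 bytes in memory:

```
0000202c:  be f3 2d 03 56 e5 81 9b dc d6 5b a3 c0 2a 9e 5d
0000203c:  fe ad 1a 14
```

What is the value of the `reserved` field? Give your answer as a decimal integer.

`reserved` follows `flags` (4 bytes), so it starts at byte offset 4 and occupies 4 bytes.
Bytes at offsets 4..7: 56 E5 81 9B.
In little-endian order the low byte comes first in memory.
Reassemble most-significant byte first: 9B 81 E5 56 → 0x9B81E556.
0x9B81E556 = 2608981334.

2608981334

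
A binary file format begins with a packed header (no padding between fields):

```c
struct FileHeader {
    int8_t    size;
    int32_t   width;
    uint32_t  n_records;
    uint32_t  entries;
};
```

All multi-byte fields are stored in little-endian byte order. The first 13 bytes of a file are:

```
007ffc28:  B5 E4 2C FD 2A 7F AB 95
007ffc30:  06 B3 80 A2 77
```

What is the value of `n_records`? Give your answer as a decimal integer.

110472063

`n_records` follows `size` (1 B), `width` (4 B), so it starts at offset 1 + 4 = 5 and occupies 4 bytes.
Bytes at offsets 5..8: 7F AB 95 06.
Little-endian stores the least-significant byte at the lowest address.
Reassemble most-significant byte first: 06 95 AB 7F → 0x0695AB7F.
0x0695AB7F = 110472063.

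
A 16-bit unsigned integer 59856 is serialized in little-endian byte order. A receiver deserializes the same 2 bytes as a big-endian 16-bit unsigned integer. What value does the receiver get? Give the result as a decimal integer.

59856 in 16-bit hexadecimal is 0xE9D0.
Stored little-endian, the bytes at ascending addresses are D0 E9.
Read back as big-endian, the last byte is least significant, giving 0xD0E9.
0xD0E9 = 53481.

53481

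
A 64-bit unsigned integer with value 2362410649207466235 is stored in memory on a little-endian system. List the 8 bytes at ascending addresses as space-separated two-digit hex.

FB 68 9C 07 F8 F7 C8 20

2362410649207466235 in hexadecimal, padded to 64 bits, is 0x20C8F7F8079C68FB.
Split into bytes (most-significant first): 20 C8 F7 F8 07 9C 68 FB.
In little-endian order the low byte comes first in memory.
So at ascending addresses the bytes are FB 68 9C 07 F8 F7 C8 20.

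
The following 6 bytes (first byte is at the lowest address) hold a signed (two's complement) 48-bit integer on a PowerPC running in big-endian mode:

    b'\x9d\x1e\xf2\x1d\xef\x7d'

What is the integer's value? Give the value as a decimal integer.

Big-endian stores the most-significant byte at the lowest address.
The bytes are already most-significant first: 0x9D1EF21DEF7D.
Top bit is set, so as a signed 48-bit value this is 0x9D1EF21DEF7D − 2^48 = -108718740082819.

-108718740082819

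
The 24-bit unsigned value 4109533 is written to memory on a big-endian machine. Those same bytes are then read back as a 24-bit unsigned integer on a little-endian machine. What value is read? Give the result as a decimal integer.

14529598

4109533 in 24-bit hexadecimal is 0x3EB4DD.
Stored big-endian, the bytes at ascending addresses are 3E B4 DD.
Read back as little-endian, the first byte is least significant, giving 0xDDB43E.
0xDDB43E = 14529598.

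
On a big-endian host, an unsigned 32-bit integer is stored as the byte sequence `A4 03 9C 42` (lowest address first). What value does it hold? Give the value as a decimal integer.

In big-endian order the high byte comes first in memory.
The bytes are already most-significant first: 0xA4039C42.
0xA4039C42 = 2751700034.

2751700034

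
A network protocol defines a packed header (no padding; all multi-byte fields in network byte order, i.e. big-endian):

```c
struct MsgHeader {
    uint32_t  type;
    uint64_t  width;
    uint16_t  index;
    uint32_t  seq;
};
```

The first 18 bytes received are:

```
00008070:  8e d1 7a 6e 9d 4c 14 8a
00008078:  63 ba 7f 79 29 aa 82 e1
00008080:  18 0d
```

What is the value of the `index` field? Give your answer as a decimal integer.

10666

`index` follows `type` (4 B), `width` (8 B), so it starts at offset 4 + 8 = 12 and occupies 2 bytes.
Bytes at offsets 12..13: 29 AA.
In big-endian order the high byte comes first in memory.
The bytes are already most-significant first: 0x29AA.
0x29AA = 10666.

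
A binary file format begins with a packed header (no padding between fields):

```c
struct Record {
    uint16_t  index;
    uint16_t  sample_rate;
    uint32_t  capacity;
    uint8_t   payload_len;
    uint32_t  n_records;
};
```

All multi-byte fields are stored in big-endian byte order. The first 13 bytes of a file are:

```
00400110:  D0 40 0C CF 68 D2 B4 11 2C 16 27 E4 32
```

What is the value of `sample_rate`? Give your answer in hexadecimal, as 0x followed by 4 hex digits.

`sample_rate` follows `index` (2 bytes), so it starts at byte offset 2 and occupies 2 bytes.
Bytes at offsets 2..3: 0C CF.
Big-endian stores the most-significant byte at the lowest address.
The bytes are already most-significant first: 0x0CCF.

0x0CCF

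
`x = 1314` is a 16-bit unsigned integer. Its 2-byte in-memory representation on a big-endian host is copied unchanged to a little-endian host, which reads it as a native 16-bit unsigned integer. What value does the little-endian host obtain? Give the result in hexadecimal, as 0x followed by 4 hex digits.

0x2205

1314 in 16-bit hexadecimal is 0x0522.
Stored big-endian, the bytes at ascending addresses are 05 22.
Read back as little-endian, the first byte is least significant, giving 0x2205.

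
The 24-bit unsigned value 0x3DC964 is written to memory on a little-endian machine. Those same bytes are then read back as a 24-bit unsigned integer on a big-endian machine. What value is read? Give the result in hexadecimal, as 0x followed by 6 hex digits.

Stored little-endian, the bytes at ascending addresses are 64 C9 3D.
Read back as big-endian, the last byte is least significant, giving 0x64C93D.

0x64C93D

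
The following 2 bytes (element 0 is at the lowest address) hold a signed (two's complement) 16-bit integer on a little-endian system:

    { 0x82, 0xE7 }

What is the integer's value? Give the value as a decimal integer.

Little-endian: lowest address holds the least-significant byte.
Reassemble most-significant byte first: E7 82 → 0xE782.
Top bit is set, so as a signed 16-bit value this is 0xE782 − 2^16 = -6270.

-6270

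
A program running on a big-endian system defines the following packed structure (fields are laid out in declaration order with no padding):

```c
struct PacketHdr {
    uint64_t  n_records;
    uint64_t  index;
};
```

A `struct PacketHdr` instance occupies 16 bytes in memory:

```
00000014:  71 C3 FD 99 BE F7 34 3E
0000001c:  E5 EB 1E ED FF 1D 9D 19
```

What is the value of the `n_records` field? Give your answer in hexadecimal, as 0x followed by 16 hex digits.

`n_records` is the first field, at byte offset 0, occupying 8 bytes.
Bytes at offsets 0..7: 71 C3 FD 99 BE F7 34 3E.
Big-endian: lowest address holds the most-significant byte.
The bytes are already most-significant first: 0x71C3FD99BEF7343E.

0x71C3FD99BEF7343E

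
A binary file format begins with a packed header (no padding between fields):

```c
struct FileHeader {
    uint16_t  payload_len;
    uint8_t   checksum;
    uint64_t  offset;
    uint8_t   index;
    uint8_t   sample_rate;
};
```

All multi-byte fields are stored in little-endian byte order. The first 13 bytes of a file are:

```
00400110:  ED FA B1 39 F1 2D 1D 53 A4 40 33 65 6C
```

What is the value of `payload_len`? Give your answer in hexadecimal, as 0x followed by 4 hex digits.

`payload_len` is the first field, at byte offset 0, occupying 2 bytes.
Bytes at offsets 0..1: ED FA.
Little-endian: lowest address holds the least-significant byte.
Reassemble most-significant byte first: FA ED → 0xFAED.

0xFAED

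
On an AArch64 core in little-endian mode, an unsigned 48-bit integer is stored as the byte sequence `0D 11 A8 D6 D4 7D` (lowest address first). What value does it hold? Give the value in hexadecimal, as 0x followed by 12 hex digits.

Little-endian stores the least-significant byte at the lowest address.
Reassemble most-significant byte first: 7D D4 D6 A8 11 0D → 0x7DD4D6A8110D.

0x7DD4D6A8110D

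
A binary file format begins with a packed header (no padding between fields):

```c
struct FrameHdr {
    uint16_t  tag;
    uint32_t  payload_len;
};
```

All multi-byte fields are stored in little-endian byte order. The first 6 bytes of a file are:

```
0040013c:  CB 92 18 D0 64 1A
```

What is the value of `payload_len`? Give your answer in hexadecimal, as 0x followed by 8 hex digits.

`payload_len` follows `tag` (2 bytes), so it starts at byte offset 2 and occupies 4 bytes.
Bytes at offsets 2..5: 18 D0 64 1A.
Little-endian stores the least-significant byte at the lowest address.
Reassemble most-significant byte first: 1A 64 D0 18 → 0x1A64D018.

0x1A64D018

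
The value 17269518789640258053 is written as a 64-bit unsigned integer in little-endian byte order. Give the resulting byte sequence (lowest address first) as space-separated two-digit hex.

17269518789640258053 in hexadecimal, padded to 64 bits, is 0xEFA9A7D762710205.
Split into bytes (most-significant first): EF A9 A7 D7 62 71 02 05.
Little-endian stores the least-significant byte at the lowest address.
So at ascending addresses the bytes are 05 02 71 62 D7 A7 A9 EF.

05 02 71 62 D7 A7 A9 EF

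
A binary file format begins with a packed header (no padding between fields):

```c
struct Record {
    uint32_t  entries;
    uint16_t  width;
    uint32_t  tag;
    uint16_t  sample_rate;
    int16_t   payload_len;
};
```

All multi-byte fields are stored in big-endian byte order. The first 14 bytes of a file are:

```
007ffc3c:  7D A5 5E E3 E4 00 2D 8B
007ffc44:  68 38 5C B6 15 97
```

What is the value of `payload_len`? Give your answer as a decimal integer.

`payload_len` follows `entries` (4 B), `width` (2 B), `tag` (4 B), `sample_rate` (2 B), so it starts at offset 4 + 2 + 4 + 2 = 12 and occupies 2 bytes.
Bytes at offsets 12..13: 15 97.
Big-endian: lowest address holds the most-significant byte.
The bytes are already most-significant first: 0x1597.
0x1597 = 5527.

5527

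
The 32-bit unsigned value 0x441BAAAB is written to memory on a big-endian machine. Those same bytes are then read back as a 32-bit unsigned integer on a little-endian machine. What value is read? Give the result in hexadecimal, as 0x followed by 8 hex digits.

Stored big-endian, the bytes at ascending addresses are 44 1B AA AB.
Read back as little-endian, the first byte is least significant, giving 0xABAA1B44.

0xABAA1B44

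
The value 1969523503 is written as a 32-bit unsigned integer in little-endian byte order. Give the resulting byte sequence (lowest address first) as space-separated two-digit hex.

2F 8B 64 75

1969523503 in hexadecimal, padded to 32 bits, is 0x75648B2F.
Split into bytes (most-significant first): 75 64 8B 2F.
Little-endian: lowest address holds the least-significant byte.
So at ascending addresses the bytes are 2F 8B 64 75.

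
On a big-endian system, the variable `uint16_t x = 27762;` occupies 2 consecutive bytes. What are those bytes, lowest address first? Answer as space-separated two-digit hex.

6C 72

27762 in hexadecimal, padded to 16 bits, is 0x6C72.
Split into bytes (most-significant first): 6C 72.
In big-endian order the high byte comes first in memory.
So the memory order matches the most-significant-first order: 6C 72.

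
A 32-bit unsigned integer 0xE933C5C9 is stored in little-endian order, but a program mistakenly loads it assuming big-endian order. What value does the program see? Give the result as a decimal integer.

Stored little-endian, the bytes at ascending addresses are C9 C5 33 E9.
Read back as big-endian, the last byte is least significant, giving 0xC9C533E9.
0xC9C533E9 = 3385144297.

3385144297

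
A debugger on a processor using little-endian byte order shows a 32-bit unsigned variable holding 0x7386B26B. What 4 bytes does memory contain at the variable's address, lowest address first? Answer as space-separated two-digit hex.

6B B2 86 73

Split into bytes (most-significant first): 73 86 B2 6B.
In little-endian order the low byte comes first in memory.
So at ascending addresses the bytes are 6B B2 86 73.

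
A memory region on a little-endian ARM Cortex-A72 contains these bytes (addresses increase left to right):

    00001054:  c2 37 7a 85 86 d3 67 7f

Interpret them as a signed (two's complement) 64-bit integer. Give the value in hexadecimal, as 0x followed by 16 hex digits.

0x7F67D386857A37C2

In little-endian order the low byte comes first in memory.
Reassemble most-significant byte first: 7F 67 D3 86 85 7A 37 C2 → 0x7F67D386857A37C2.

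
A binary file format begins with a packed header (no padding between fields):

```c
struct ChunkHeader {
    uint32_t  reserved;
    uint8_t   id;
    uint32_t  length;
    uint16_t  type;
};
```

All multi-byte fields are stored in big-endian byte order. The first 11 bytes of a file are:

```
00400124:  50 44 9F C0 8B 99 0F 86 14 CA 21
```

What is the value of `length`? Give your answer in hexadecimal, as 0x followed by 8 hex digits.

0x990F8614

`length` follows `reserved` (4 B), `id` (1 B), so it starts at offset 4 + 1 = 5 and occupies 4 bytes.
Bytes at offsets 5..8: 99 0F 86 14.
Big-endian: lowest address holds the most-significant byte.
The bytes are already most-significant first: 0x990F8614.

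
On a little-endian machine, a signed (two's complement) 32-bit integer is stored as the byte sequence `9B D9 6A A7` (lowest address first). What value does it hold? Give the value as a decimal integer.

-1486169701

In little-endian order the low byte comes first in memory.
Reassemble most-significant byte first: A7 6A D9 9B → 0xA76AD99B.
Top bit is set, so as a signed 32-bit value this is 0xA76AD99B − 2^32 = -1486169701.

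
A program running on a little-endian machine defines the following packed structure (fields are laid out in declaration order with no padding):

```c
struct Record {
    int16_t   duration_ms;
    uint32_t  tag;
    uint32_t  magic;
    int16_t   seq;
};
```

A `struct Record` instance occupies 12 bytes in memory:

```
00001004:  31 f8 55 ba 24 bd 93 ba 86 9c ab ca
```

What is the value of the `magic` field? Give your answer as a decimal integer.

2626075283

`magic` follows `duration_ms` (2 B), `tag` (4 B), so it starts at offset 2 + 4 = 6 and occupies 4 bytes.
Bytes at offsets 6..9: 93 BA 86 9C.
Little-endian: lowest address holds the least-significant byte.
Reassemble most-significant byte first: 9C 86 BA 93 → 0x9C86BA93.
0x9C86BA93 = 2626075283.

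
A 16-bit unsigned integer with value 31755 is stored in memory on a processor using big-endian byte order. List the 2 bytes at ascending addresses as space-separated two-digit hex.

31755 in hexadecimal, padded to 16 bits, is 0x7C0B.
Split into bytes (most-significant first): 7C 0B.
In big-endian order the high byte comes first in memory.
So the memory order matches the most-significant-first order: 7C 0B.

7C 0B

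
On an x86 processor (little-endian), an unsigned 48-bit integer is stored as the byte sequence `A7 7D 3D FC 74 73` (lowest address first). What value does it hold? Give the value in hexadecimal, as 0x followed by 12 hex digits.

0x7374FC3D7DA7

Little-endian: lowest address holds the least-significant byte.
Reassemble most-significant byte first: 73 74 FC 3D 7D A7 → 0x7374FC3D7DA7.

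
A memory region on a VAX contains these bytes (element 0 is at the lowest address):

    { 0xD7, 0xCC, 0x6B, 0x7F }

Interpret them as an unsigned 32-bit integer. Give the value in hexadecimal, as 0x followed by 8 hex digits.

Little-endian stores the least-significant byte at the lowest address.
Reassemble most-significant byte first: 7F 6B CC D7 → 0x7F6BCCD7.

0x7F6BCCD7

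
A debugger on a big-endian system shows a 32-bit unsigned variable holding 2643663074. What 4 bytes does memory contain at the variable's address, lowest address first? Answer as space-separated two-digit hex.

2643663074 in hexadecimal, padded to 32 bits, is 0x9D9318E2.
Split into bytes (most-significant first): 9D 93 18 E2.
In big-endian order the high byte comes first in memory.
So the memory order matches the most-significant-first order: 9D 93 18 E2.

9D 93 18 E2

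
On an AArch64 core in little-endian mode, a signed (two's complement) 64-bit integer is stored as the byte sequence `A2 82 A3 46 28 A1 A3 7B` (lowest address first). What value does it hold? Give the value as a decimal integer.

8909141682224857762

Little-endian: lowest address holds the least-significant byte.
Reassemble most-significant byte first: 7B A3 A1 28 46 A3 82 A2 → 0x7BA3A12846A382A2.
0x7BA3A12846A382A2 = 8909141682224857762.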